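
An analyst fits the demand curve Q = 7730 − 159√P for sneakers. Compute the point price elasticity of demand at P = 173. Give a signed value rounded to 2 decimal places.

-0.19

dQ/dP = −159/(2√P) = -6.04427. At P = 173, Q = 5638.68.
Ed = (dQ/dP)·(P/Q) = (-6.04427) × (173/5638.68) = -0.1854…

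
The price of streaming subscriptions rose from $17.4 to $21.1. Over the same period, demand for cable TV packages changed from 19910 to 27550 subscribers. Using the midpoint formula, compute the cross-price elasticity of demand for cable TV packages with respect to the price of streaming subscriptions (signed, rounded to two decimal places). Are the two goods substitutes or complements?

%ΔQ_{cable TV packages} = (27550 − 19910)/avg = 7640/23730 = 0.321955…
%ΔP_{streaming subscriptions} = (21.1 − 17.4)/avg = 3.7/19.25 = 0.192207…
E_cross = (7640/23730) / (3.7/19.25) = 1.6750…
E_cross > 0 ⇒ the goods are substitutes.

1.68; substitutes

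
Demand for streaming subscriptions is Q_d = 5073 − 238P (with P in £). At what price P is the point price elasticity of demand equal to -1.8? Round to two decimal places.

Ed = −238P/(5073 − 238P). Set this equal to -1.8:
238P = 1.8·(5073 − 238P) ⇒ 238P(1 + 1.8) = 1.8·5073
P = 1.8·5073 / (238·2.8) = 13.7025…

13.70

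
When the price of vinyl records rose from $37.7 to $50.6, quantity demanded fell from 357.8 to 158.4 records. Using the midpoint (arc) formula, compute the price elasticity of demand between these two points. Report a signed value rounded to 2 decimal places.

%ΔQ = (158.4 − 357.8) / [(357.8 + 158.4)/2] = -199.4/258.1 = -0.772568…
%ΔP = (50.6 − 37.7) / [(37.7 + 50.6)/2] = 12.9/44.15 = 0.292185…
Arc Ed = %ΔQ / %ΔP = (-199.4/258.1) / (12.9/44.15) = -2.6441…

-2.64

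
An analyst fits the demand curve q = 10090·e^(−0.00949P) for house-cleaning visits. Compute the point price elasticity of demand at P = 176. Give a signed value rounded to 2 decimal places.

-1.67

dq/dP = −0.00949·q = -18.0211. At P = 176, q = 1898.96.
Ed = (dq/dP)·(P/q) = (-18.0211) × (176/1898.96) = -1.6702…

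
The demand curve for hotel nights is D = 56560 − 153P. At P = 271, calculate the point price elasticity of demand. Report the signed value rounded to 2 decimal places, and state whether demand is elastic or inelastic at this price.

dD/dP = −153. At P = 271, D = 56560 − 153(271) = 15097.
Ed = (dD/dP)·(P/D) = −153 × (271/15097) = -2.7464…
|Ed| = 2.75 > 1, so demand is elastic.

-2.75; elastic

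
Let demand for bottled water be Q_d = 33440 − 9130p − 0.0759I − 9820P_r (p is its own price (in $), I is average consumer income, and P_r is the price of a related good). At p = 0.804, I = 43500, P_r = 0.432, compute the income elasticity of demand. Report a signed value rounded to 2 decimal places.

-0.18

At the given values, Q_d = 33440 − 9130(0.804) − 0.0759(43500) − 9820(0.432) = 18555.59.
∂Q_d/∂I = -0.0759.
E = (-0.0759) × (43500/18555.59) = -0.1779…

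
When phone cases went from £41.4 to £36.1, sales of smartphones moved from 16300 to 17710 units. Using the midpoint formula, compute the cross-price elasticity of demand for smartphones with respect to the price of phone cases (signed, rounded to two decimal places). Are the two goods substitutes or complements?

-0.61; complements

%ΔQ_{smartphones} = (17710 − 16300)/avg = 1410/17005 = 0.082916…
%ΔP_{phone cases} = (36.1 − 41.4)/avg = -5.3/38.75 = -0.136774…
E_cross = (1410/17005) / (-5.3/38.75) = -0.6062…
E_cross < 0 ⇒ the goods are complements.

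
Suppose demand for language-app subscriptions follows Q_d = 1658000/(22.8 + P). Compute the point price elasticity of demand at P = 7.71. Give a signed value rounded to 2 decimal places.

dQ_d/dP = −1658000/(22.8 + P)² = -1781.15. At P = 7.71, Q_d = 54342.8.
Ed = (dQ_d/dP)·(P/Q_d) = (-1781.15) × (7.71/54342.8) = -0.2527…

-0.25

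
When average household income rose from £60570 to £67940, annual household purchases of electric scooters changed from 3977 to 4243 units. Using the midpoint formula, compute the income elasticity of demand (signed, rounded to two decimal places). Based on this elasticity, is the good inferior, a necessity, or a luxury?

0.56; necessity

%ΔQ = (4243 − 3977)/[( 3977 + 4243)/2] = 266/4110 = 0.064720…
%ΔIncome = (67940 − 60570)/[( 60570 + 67940)/2] = 7370/64255 = 0.114699…
E_income = (266/4110) / (7370/64255) = 0.5642…
0 < E_income < 1 ⇒ normal good, necessity.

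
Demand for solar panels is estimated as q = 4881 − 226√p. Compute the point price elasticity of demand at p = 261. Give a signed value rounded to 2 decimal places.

dq/dp = −226/(2√p) = -6.99452. At p = 261, q = 1229.86.
Ed = (dq/dp)·(p/q) = (-6.99452) × (261/1229.86) = -1.4843…

-1.48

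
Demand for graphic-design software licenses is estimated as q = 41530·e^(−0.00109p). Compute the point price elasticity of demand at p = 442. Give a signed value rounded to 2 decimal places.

dq/dp = −0.00109·q = -27.9611. At p = 442, q = 25652.4.
Ed = (dq/dp)·(p/q) = (-27.9611) × (442/25652.4) = -0.4817…

-0.48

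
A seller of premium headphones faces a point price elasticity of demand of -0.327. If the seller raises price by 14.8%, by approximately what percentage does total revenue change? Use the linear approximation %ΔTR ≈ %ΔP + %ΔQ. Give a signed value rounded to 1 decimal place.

+10.0%

%ΔQ ≈ Ed × %ΔP = (-0.327) × (+14.8%) = -4.8396%
%ΔTR ≈ %ΔP + %ΔQ = (+14.8%) + (-4.8396%) = +9.9604%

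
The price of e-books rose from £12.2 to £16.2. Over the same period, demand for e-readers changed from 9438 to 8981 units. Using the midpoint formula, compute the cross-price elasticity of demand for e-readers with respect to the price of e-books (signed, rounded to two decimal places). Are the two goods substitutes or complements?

%ΔQ_{e-readers} = (8981 − 9438)/avg = -457/9209.5 = -0.049622…
%ΔP_{e-books} = (16.2 − 12.2)/avg = 4/14.2 = 0.281690…
E_cross = (-457/9209.5) / (4/14.2) = -0.1761…
E_cross < 0 ⇒ the goods are complements.

-0.18; complements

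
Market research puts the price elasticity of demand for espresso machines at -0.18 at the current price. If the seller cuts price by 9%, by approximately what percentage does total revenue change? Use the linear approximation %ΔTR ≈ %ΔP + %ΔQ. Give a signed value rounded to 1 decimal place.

%ΔQ ≈ Ed × %ΔP = (-0.18) × (-9%) = +1.6200%
%ΔTR ≈ %ΔP + %ΔQ = (-9%) + (+1.6200%) = -7.3800%

-7.4%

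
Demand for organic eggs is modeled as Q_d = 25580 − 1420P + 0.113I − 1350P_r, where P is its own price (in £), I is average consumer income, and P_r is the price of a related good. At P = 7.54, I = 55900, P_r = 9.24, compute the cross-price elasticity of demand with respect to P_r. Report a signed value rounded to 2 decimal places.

At the given values, Q_d = 25580 − 1420(7.54) + 0.113(55900) − 1350(9.24) = 8715.9.
∂Q_d/∂P_r = -1350.
E = (-1350) × (9.24/8715.9) = -1.4311…

-1.43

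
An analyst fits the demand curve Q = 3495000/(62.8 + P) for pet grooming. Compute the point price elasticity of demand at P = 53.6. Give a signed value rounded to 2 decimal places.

-0.46

dQ/dP = −3495000/(62.8 + P)² = -257.953. At P = 53.6, Q = 30025.8.
Ed = (dQ/dP)·(P/Q) = (-257.953) × (53.6/30025.8) = -0.4604…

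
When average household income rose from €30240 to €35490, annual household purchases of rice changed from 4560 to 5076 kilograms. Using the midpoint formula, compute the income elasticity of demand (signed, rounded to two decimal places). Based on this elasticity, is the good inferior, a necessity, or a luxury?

0.67; necessity

%ΔQ = (5076 − 4560)/[( 4560 + 5076)/2] = 516/4818 = 0.107098…
%ΔIncome = (35490 − 30240)/[( 30240 + 35490)/2] = 5250/32865 = 0.159744…
E_income = (516/4818) / (5250/32865) = 0.6704…
0 < E_income < 1 ⇒ normal good, necessity.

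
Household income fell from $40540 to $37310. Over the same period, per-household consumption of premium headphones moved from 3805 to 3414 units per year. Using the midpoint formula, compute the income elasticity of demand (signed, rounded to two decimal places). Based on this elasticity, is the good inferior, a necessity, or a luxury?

1.31; luxury

%ΔQ = (3414 − 3805)/[( 3805 + 3414)/2] = -391/3609.5 = -0.108325…
%ΔIncome = (37310 − 40540)/[( 40540 + 37310)/2] = -3230/38925 = -0.082980…
E_income = (-391/3609.5) / (-3230/38925) = 1.3054…
E_income > 1 ⇒ normal good, luxury.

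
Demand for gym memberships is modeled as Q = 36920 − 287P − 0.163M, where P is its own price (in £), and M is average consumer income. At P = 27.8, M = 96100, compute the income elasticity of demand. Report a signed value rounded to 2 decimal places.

At the given values, Q = 36920 − 287(27.8) − 0.163(96100) = 13277.1.
∂Q/∂M = -0.163.
E = (-0.163) × (96100/13277.1) = -1.1797…

-1.18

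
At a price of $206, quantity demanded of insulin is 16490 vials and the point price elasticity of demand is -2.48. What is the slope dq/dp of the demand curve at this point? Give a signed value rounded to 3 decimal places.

Ed = (dq/dp)·(p/q) ⇒ dq/dp = Ed·q/p = (-2.48)·16490/206 = -198.52038…

-198.520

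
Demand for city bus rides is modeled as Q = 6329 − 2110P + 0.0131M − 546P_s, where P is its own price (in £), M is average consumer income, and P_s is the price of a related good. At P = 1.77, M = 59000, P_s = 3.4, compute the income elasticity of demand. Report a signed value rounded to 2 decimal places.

At the given values, Q = 6329 − 2110(1.77) + 0.0131(59000) − 546(3.4) = 1510.8.
∂Q/∂M = 0.0131.
E = (0.0131) × (59000/1510.8) = 0.5115…

0.51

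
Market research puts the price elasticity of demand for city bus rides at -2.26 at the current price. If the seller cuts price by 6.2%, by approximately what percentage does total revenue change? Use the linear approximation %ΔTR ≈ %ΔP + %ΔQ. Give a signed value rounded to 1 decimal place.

+7.8%

%ΔQ ≈ Ed × %ΔP = (-2.26) × (-6.2%) = +14.0120%
%ΔTR ≈ %ΔP + %ΔQ = (-6.2%) + (+14.0120%) = +7.8120%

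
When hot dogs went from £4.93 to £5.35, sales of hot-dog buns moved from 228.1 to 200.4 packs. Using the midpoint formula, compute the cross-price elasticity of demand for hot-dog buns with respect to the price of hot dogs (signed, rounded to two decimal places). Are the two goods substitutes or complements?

-1.58; complements

%ΔQ_{hot-dog buns} = (200.4 − 228.1)/avg = -27.7/214.25 = -0.129288…
%ΔP_{hot dogs} = (5.35 − 4.93)/avg = 0.42/5.14 = 0.081712…
E_cross = (-27.7/214.25) / (0.42/5.14) = -1.5822…
E_cross < 0 ⇒ the goods are complements.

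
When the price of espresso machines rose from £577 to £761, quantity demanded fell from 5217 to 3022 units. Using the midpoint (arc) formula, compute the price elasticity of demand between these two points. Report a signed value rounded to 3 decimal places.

%ΔQ = (3022 − 5217) / [(5217 + 3022)/2] = -2195/4119.5 = -0.532831…
%ΔP = (761 − 577) / [(577 + 761)/2] = 184/669 = 0.275037…
Arc Ed = %ΔQ / %ΔP = (-2195/4119.5) / (184/669) = -1.93730…

-1.937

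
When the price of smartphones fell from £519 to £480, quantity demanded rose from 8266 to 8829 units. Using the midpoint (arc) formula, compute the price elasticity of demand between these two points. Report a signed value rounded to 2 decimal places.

-0.84

%ΔQ = (8829 − 8266) / [(8266 + 8829)/2] = 563/8547.5 = 0.065867…
%ΔP = (480 − 519) / [(519 + 480)/2] = -39/499.5 = -0.078078…
Arc Ed = %ΔQ / %ΔP = (563/8547.5) / (-39/499.5) = -0.8436…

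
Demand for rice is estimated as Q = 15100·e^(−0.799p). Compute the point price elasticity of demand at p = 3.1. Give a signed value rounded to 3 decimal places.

dQ/dp = −0.799·Q = -1013.49. At p = 3.1, Q = 1268.45.
Ed = (dQ/dp)·(p/Q) = (-1013.49) × (3.1/1268.45) = -2.4769

-2.477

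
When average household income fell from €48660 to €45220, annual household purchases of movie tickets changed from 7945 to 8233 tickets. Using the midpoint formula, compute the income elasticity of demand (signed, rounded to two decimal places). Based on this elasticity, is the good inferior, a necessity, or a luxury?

-0.49; inferior

%ΔQ = (8233 − 7945)/[( 7945 + 8233)/2] = 288/8089 = 0.035603…
%ΔIncome = (45220 − 48660)/[( 48660 + 45220)/2] = -3440/46940 = -0.073285…
E_income = (288/8089) / (-3440/46940) = -0.4858…
E_income < 0 ⇒ inferior good.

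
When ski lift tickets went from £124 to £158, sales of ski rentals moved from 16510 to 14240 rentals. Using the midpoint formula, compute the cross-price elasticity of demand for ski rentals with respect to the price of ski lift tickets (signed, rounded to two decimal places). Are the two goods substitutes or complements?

%ΔQ_{ski rentals} = (14240 − 16510)/avg = -2270/15375 = -0.147642…
%ΔP_{ski lift tickets} = (158 − 124)/avg = 34/141 = 0.241134…
E_cross = (-2270/15375) / (34/141) = -0.6122…
E_cross < 0 ⇒ the goods are complements.

-0.61; complements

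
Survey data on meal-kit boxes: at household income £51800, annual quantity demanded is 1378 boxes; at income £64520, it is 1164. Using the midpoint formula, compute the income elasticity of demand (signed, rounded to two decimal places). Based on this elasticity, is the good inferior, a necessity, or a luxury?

%ΔQ = (1164 − 1378)/[( 1378 + 1164)/2] = -214/1271 = -0.168371…
%ΔIncome = (64520 − 51800)/[( 51800 + 64520)/2] = 12720/58160 = 0.218707…
E_income = (-214/1271) / (12720/58160) = -0.7698…
E_income < 0 ⇒ inferior good.

-0.77; inferior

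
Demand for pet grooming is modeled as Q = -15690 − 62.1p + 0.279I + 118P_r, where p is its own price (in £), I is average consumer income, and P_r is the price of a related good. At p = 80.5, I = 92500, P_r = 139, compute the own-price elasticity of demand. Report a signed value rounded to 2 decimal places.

At the given values, Q = -15690 − 62.1(80.5) + 0.279(92500) + 118(139) = 21520.45.
∂Q/∂p = −62.1.
E = (-62.1) × (80.5/21520.45) = -0.2322…

-0.23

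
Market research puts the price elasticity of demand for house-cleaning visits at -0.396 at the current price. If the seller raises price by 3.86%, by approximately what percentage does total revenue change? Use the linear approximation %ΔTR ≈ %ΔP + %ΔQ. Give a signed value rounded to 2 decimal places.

%ΔQ ≈ Ed × %ΔP = (-0.396) × (+3.86%) = -1.5286%
%ΔTR ≈ %ΔP + %ΔQ = (+3.86%) + (-1.5286%) = +2.3314%

+2.33%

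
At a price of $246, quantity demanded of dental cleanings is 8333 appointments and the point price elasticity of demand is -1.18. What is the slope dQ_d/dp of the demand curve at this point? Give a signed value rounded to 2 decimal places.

-39.97

Ed = (dQ_d/dp)·(p/Q_d) ⇒ dQ_d/dp = Ed·Q_d/p = (-1.18)·8333/246 = -39.9713…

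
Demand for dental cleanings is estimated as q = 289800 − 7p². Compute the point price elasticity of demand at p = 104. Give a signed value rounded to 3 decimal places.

dq/dp = −2·7·p = -1456. At p = 104, q = 214088.
Ed = (dq/dp)·(p/q) = (-1456) × (104/214088) = -0.70729…

-0.707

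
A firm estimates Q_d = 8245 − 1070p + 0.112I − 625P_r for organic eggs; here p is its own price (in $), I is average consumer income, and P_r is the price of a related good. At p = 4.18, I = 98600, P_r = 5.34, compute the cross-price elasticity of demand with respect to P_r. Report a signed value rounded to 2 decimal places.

At the given values, Q_d = 8245 − 1070(4.18) + 0.112(98600) − 625(5.34) = 11478.1.
∂Q_d/∂P_r = -625.
E = (-625) × (5.34/11478.1) = -0.2907…

-0.29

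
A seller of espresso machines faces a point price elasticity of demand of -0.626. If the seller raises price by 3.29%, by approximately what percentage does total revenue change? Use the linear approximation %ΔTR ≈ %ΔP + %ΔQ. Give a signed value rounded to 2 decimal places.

+1.23%

%ΔQ ≈ Ed × %ΔP = (-0.626) × (+3.29%) = -2.0595%
%ΔTR ≈ %ΔP + %ΔQ = (+3.29%) + (-2.0595%) = +1.2305%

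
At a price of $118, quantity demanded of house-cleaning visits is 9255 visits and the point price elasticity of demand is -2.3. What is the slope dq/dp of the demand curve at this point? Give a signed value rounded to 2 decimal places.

-180.39

Ed = (dq/dp)·(p/q) ⇒ dq/dp = Ed·q/p = (-2.3)·9255/118 = -180.3940…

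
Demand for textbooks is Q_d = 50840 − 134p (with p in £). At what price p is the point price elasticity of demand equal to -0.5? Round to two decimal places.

Ed = −134p/(50840 − 134p). Set this equal to -0.5:
134p = 0.5·(50840 − 134p) ⇒ 134p(1 + 0.5) = 0.5·50840
p = 0.5·50840 / (134·1.5) = 126.4676…

126.47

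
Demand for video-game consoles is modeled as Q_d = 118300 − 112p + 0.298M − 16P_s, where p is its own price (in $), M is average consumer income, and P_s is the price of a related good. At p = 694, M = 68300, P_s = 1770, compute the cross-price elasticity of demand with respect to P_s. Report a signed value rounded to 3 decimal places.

At the given values, Q_d = 118300 − 112(694) + 0.298(68300) − 16(1770) = 32605.4.
∂Q_d/∂P_s = -16.
E = (-16) × (1770/32605.4) = -0.86856…

-0.869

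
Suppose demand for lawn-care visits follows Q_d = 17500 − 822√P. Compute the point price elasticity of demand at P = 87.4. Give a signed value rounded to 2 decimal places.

dQ_d/dP = −822/(2√P) = -43.9629. At P = 87.4, Q_d = 9815.29.
Ed = (dQ_d/dP)·(P/Q_d) = (-43.9629) × (87.4/9815.29) = -0.3914…

-0.39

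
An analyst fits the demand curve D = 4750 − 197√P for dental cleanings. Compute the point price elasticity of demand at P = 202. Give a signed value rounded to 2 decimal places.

dD/dP = −197/(2√P) = -6.93044. At P = 202, D = 1950.1.
Ed = (dD/dP)·(P/D) = (-6.93044) × (202/1950.1) = -0.7178…

-0.72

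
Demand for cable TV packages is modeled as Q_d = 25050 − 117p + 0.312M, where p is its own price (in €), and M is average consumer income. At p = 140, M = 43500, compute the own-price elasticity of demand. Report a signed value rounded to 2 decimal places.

At the given values, Q_d = 25050 − 117(140) + 0.312(43500) = 22242.
∂Q_d/∂p = −117.
E = (-117) × (140/22242) = -0.7364…

-0.74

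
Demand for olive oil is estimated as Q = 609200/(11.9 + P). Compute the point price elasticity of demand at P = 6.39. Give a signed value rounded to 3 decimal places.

-0.349

dQ/dP = −609200/(11.9 + P)² = -1821.09. At P = 6.39, Q = 33307.8.
Ed = (dQ/dP)·(P/Q) = (-1821.09) × (6.39/33307.8) = -0.34937…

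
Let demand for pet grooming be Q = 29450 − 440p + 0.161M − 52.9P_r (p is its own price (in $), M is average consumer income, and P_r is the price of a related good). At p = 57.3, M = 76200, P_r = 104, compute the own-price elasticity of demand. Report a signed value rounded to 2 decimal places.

-2.29

At the given values, Q = 29450 − 440(57.3) + 0.161(76200) − 52.9(104) = 11004.6.
∂Q/∂p = −440.
E = (-440) × (57.3/11004.6) = -2.2910…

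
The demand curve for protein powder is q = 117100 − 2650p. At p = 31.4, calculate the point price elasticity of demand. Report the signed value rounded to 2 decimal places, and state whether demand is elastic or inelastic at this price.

-2.46; elastic

dq/dp = −2650. At p = 31.4, q = 117100 − 2650(31.4) = 33890.
Ed = (dq/dp)·(p/q) = −2650 × (31.4/33890) = -2.4552…
|Ed| = 2.46 > 1, so demand is elastic.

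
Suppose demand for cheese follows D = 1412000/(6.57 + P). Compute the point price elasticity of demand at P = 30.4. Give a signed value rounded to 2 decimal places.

-0.82

dD/dP = −1412000/(6.57 + P)² = -1033.08. At P = 30.4, D = 38193.1.
Ed = (dD/dP)·(P/D) = (-1033.08) × (30.4/38193.1) = -0.8222…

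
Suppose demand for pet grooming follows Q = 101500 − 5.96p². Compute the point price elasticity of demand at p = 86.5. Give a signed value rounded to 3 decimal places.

dQ/dp = −2·5.96·p = -1031.08. At p = 86.5, Q = 56905.79.
Ed = (dQ/dp)·(p/Q) = (-1031.08) × (86.5/56905.79) = -1.56729…

-1.567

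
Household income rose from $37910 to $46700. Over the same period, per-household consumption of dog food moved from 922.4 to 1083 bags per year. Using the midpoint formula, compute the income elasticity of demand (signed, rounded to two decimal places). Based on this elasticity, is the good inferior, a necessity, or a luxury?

%ΔQ = (1083 − 922.4)/[( 922.4 + 1083)/2] = 160.6/1002.7 = 0.160167…
%ΔIncome = (46700 − 37910)/[( 37910 + 46700)/2] = 8790/42305 = 0.207776…
E_income = (160.6/1002.7) / (8790/42305) = 0.7708…
0 < E_income < 1 ⇒ normal good, necessity.

0.77; necessity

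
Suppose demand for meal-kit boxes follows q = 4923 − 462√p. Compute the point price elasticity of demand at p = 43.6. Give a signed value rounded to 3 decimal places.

-0.815

dq/dp = −462/(2√p) = -34.9839. At p = 43.6, q = 1872.4.
Ed = (dq/dp)·(p/q) = (-34.9839) × (43.6/1872.4) = -0.81462…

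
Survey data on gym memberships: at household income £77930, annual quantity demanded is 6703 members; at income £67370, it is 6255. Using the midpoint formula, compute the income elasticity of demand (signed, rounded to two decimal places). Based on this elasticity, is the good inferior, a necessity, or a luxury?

%ΔQ = (6255 − 6703)/[( 6703 + 6255)/2] = -448/6479 = -0.069146…
%ΔIncome = (67370 − 77930)/[( 77930 + 67370)/2] = -10560/72650 = -0.145354…
E_income = (-448/6479) / (-10560/72650) = 0.4757…
0 < E_income < 1 ⇒ normal good, necessity.

0.48; necessity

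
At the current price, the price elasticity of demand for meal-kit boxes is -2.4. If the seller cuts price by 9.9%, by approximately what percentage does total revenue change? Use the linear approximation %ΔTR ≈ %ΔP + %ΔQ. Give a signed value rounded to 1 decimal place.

+13.9%

%ΔQ ≈ Ed × %ΔP = (-2.4) × (-9.9%) = +23.7600%
%ΔTR ≈ %ΔP + %ΔQ = (-9.9%) + (+23.7600%) = +13.8600%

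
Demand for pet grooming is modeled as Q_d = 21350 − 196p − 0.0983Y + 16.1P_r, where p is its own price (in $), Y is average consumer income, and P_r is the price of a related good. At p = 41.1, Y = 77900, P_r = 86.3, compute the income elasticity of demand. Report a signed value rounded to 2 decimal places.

-1.09

At the given values, Q_d = 21350 − 196(41.1) − 0.0983(77900) + 16.1(86.3) = 7026.26.
∂Q_d/∂Y = -0.0983.
E = (-0.0983) × (77900/7026.26) = -1.0898…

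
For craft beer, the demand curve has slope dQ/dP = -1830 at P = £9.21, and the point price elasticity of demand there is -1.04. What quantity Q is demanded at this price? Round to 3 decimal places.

16206.058

Ed = (dQ/dP)·(P/Q) ⇒ Q = (dQ/dP)·P/Ed = (-1830)·9.21/(-1.04) = 16206.05769…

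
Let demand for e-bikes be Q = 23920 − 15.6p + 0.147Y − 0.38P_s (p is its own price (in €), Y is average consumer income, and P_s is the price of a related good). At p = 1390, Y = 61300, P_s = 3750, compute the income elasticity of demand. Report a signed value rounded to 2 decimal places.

0.92

At the given values, Q = 23920 − 15.6(1390) + 0.147(61300) − 0.38(3750) = 9822.1.
∂Q/∂Y = 0.147.
E = (0.147) × (61300/9822.1) = 0.9174…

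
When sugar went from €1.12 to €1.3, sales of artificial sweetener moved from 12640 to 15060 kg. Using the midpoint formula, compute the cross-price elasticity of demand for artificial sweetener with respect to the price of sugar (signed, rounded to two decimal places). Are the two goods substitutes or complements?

%ΔQ_{artificial sweetener} = (15060 − 12640)/avg = 2420/13850 = 0.174729…
%ΔP_{sugar} = (1.3 − 1.12)/avg = 0.18/1.21 = 0.148760…
E_cross = (2420/13850) / (0.18/1.21) = 1.1745…
E_cross > 0 ⇒ the goods are substitutes.

1.17; substitutes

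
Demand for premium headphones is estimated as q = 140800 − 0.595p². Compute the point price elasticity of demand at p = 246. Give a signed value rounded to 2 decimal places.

-0.69

dq/dp = −2·0.595·p = -292.74. At p = 246, q = 104792.98.
Ed = (dq/dp)·(p/q) = (-292.74) × (246/104792.98) = -0.6872…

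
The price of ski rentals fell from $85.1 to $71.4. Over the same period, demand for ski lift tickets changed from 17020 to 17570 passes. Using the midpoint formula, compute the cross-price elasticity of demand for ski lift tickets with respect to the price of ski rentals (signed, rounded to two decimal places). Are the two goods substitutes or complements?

%ΔQ_{ski lift tickets} = (17570 − 17020)/avg = 550/17295 = 0.031801…
%ΔP_{ski rentals} = (71.4 − 85.1)/avg = -13.7/78.25 = -0.175079…
E_cross = (550/17295) / (-13.7/78.25) = -0.1816…
E_cross < 0 ⇒ the goods are complements.

-0.18; complements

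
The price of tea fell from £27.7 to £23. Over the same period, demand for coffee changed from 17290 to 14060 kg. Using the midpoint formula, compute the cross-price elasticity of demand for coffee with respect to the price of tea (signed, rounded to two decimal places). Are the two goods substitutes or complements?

%ΔQ_{coffee} = (14060 − 17290)/avg = -3230/15675 = -0.206060…
%ΔP_{tea} = (23 − 27.7)/avg = -4.7/25.35 = -0.185404…
E_cross = (-3230/15675) / (-4.7/25.35) = 1.1114…
E_cross > 0 ⇒ the goods are substitutes.

1.11; substitutes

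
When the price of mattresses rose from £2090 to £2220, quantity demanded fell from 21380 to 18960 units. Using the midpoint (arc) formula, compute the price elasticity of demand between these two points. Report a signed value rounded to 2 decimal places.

-1.99

%ΔQ = (18960 − 21380) / [(21380 + 18960)/2] = -2420/20170 = -0.119980…
%ΔP = (2220 − 2090) / [(2090 + 2220)/2] = 130/2155 = 0.060324…
Arc Ed = %ΔQ / %ΔP = (-2420/20170) / (130/2155) = -1.9889…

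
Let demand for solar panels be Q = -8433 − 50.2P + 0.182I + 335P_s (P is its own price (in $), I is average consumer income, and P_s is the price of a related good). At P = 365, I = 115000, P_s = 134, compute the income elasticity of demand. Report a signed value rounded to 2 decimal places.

0.54

At the given values, Q = -8433 − 50.2(365) + 0.182(115000) + 335(134) = 39064.
∂Q/∂I = 0.182.
E = (0.182) × (115000/39064) = 0.5357…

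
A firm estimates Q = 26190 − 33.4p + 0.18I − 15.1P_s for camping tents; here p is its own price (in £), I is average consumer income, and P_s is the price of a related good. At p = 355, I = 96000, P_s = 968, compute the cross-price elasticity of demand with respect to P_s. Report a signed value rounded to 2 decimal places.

-0.86

At the given values, Q = 26190 − 33.4(355) + 0.18(96000) − 15.1(968) = 16996.2.
∂Q/∂P_s = -15.1.
E = (-15.1) × (968/16996.2) = -0.8600…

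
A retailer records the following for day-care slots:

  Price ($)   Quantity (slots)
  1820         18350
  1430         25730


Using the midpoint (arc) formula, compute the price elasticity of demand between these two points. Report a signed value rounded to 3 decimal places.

-1.395

%ΔQ = (25730 − 18350) / [(18350 + 25730)/2] = 7380/22040 = 0.334845…
%ΔP = (1430 − 1820) / [(1820 + 1430)/2] = -390/1625 = -0.24
Arc Ed = %ΔQ / %ΔP = (7380/22040) / (-390/1625) = -1.39519…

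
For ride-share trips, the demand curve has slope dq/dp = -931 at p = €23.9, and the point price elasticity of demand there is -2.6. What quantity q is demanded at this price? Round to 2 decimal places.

Ed = (dq/dp)·(p/q) ⇒ q = (dq/dp)·p/Ed = (-931)·23.9/(-2.6) = 8558.0384…

8558.04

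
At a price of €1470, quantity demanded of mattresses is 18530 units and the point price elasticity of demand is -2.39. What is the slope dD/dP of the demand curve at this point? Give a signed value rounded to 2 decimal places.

Ed = (dD/dP)·(P/D) ⇒ dD/dP = Ed·D/P = (-2.39)·18530/1470 = -30.1270…

-30.13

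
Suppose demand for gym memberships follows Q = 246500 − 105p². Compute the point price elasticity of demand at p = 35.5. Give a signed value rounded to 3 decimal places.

-2.318

dQ/dp = −2·105·p = -7455. At p = 35.5, Q = 114173.75.
Ed = (dQ/dp)·(p/Q) = (-7455) × (35.5/114173.75) = -2.31798…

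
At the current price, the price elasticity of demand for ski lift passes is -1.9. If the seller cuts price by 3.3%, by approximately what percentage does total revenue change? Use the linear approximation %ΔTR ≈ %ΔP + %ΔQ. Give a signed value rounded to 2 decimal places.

+2.97%

%ΔQ ≈ Ed × %ΔP = (-1.9) × (-3.3%) = +6.2700%
%ΔTR ≈ %ΔP + %ΔQ = (-3.3%) + (+6.2700%) = +2.9700%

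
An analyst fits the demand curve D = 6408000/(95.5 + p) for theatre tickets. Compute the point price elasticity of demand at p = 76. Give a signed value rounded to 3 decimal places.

dD/dp = −6408000/(95.5 + p)² = -217.868. At p = 76, D = 37364.4.
Ed = (dD/dp)·(p/D) = (-217.868) × (76/37364.4) = -0.44314…

-0.443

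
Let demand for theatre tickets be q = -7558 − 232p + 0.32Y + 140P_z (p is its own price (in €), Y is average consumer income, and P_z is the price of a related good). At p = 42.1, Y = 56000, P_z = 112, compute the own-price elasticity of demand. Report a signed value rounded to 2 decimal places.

-0.60

At the given values, q = -7558 − 232(42.1) + 0.32(56000) + 140(112) = 16274.8.
∂q/∂p = −232.
E = (-232) × (42.1/16274.8) = -0.6001…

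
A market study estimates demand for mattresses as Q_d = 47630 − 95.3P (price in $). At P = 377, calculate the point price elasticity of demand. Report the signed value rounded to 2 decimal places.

-3.07

dQ_d/dP = −95.3. At P = 377, Q_d = 47630 − 95.3(377) = 11701.9.
Ed = (dQ_d/dP)·(P/Q_d) = −95.3 × (377/11701.9) = -3.0702…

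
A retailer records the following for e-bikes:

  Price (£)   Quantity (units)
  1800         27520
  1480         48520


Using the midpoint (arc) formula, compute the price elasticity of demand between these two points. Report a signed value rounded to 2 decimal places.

-2.83

%ΔQ = (48520 − 27520) / [(27520 + 48520)/2] = 21000/38020 = 0.552340…
%ΔP = (1480 − 1800) / [(1800 + 1480)/2] = -320/1640 = -0.195121…
Arc Ed = %ΔQ / %ΔP = (21000/38020) / (-320/1640) = -2.8307…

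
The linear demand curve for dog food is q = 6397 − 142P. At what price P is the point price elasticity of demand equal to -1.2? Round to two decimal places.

24.57

Ed = −142P/(6397 − 142P). Set this equal to -1.2:
142P = 1.2·(6397 − 142P) ⇒ 142P(1 + 1.2) = 1.2·6397
P = 1.2·6397 / (142·2.2) = 24.5723…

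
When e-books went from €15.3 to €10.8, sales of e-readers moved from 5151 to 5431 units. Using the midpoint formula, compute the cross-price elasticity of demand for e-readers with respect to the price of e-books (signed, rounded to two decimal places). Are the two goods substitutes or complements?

%ΔQ_{e-readers} = (5431 − 5151)/avg = 280/5291 = 0.052920…
%ΔP_{e-books} = (10.8 − 15.3)/avg = -4.5/13.05 = -0.344827…
E_cross = (280/5291) / (-4.5/13.05) = -0.1534…
E_cross < 0 ⇒ the goods are complements.

-0.15; complements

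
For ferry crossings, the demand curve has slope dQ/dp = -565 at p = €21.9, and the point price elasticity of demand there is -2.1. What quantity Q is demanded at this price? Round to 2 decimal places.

Ed = (dQ/dp)·(p/Q) ⇒ Q = (dQ/dp)·p/Ed = (-565)·21.9/(-2.1) = 5892.1428…

5892.14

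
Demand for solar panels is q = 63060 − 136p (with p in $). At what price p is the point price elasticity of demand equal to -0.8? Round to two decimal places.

Ed = −136p/(63060 − 136p). Set this equal to -0.8:
136p = 0.8·(63060 − 136p) ⇒ 136p(1 + 0.8) = 0.8·63060
p = 0.8·63060 / (136·1.8) = 206.0784…

206.08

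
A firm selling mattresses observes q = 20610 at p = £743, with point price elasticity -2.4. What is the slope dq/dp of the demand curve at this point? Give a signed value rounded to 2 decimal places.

-66.57

Ed = (dq/dp)·(p/q) ⇒ dq/dp = Ed·q/p = (-2.4)·20610/743 = -66.5733…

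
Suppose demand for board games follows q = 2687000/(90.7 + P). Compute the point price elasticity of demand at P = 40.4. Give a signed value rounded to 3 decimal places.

dq/dP = −2687000/(90.7 + P)² = -156.337. At P = 40.4, q = 20495.8.
Ed = (dq/dP)·(P/q) = (-156.337) × (40.4/20495.8) = -0.30816…

-0.308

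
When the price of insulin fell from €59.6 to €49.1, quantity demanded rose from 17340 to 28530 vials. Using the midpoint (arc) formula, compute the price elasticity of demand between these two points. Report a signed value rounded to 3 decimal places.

-2.525

%ΔQ = (28530 − 17340) / [(17340 + 28530)/2] = 11190/22935 = 0.487900…
%ΔP = (49.1 − 59.6) / [(59.6 + 49.1)/2] = -10.5/54.35 = -0.193192…
Arc Ed = %ΔQ / %ΔP = (11190/22935) / (-10.5/54.35) = -2.52546…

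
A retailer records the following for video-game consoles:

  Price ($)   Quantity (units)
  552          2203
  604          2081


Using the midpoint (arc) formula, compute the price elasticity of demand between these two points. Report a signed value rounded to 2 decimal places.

-0.63

%ΔQ = (2081 − 2203) / [(2203 + 2081)/2] = -122/2142 = -0.056956…
%ΔP = (604 − 552) / [(552 + 604)/2] = 52/578 = 0.089965…
Arc Ed = %ΔQ / %ΔP = (-122/2142) / (52/578) = -0.6330…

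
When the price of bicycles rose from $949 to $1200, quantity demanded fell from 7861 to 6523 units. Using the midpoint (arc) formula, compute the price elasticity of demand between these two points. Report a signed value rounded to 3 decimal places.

-0.796

%ΔQ = (6523 − 7861) / [(7861 + 6523)/2] = -1338/7192 = -0.186040…
%ΔP = (1200 − 949) / [(949 + 1200)/2] = 251/1074.5 = 0.233597…
Arc Ed = %ΔQ / %ΔP = (-1338/7192) / (251/1074.5) = -0.79641…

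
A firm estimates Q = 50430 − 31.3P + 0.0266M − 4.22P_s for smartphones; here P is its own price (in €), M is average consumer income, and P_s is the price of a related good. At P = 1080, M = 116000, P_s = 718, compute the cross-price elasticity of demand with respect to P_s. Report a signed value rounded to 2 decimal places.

At the given values, Q = 50430 − 31.3(1080) + 0.0266(116000) − 4.22(718) = 16681.64.
∂Q/∂P_s = -4.22.
E = (-4.22) × (718/16681.64) = -0.1816…

-0.18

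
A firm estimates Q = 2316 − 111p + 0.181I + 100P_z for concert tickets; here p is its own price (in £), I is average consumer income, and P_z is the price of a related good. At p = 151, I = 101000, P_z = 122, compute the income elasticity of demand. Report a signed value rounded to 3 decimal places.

At the given values, Q = 2316 − 111(151) + 0.181(101000) + 100(122) = 16036.
∂Q/∂I = 0.181.
E = (0.181) × (101000/16036) = 1.13999…

1.140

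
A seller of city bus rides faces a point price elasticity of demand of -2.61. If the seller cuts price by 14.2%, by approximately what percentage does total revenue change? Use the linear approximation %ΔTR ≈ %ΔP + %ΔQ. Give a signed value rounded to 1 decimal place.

+22.9%

%ΔQ ≈ Ed × %ΔP = (-2.61) × (-14.2%) = +37.0620%
%ΔTR ≈ %ΔP + %ΔQ = (-14.2%) + (+37.0620%) = +22.8620%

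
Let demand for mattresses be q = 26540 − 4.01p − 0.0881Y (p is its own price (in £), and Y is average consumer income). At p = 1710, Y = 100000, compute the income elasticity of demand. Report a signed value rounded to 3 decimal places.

-0.810

At the given values, q = 26540 − 4.01(1710) − 0.0881(100000) = 10872.9.
∂q/∂Y = -0.0881.
E = (-0.0881) × (100000/10872.9) = -0.81027…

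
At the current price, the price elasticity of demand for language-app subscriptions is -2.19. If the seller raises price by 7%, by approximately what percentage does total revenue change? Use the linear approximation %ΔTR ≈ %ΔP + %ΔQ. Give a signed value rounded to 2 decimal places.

-8.33%

%ΔQ ≈ Ed × %ΔP = (-2.19) × (+7%) = -15.3300%
%ΔTR ≈ %ΔP + %ΔQ = (+7%) + (-15.3300%) = -8.3300%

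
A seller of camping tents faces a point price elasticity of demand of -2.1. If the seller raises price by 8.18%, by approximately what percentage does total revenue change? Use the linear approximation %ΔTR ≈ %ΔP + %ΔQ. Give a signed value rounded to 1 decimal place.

-9.0%

%ΔQ ≈ Ed × %ΔP = (-2.1) × (+8.18%) = -17.1780%
%ΔTR ≈ %ΔP + %ΔQ = (+8.18%) + (-17.1780%) = -8.9980%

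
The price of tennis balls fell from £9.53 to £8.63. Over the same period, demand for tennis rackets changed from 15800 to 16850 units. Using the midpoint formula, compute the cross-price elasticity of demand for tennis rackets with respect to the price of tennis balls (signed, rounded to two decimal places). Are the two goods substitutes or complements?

%ΔQ_{tennis rackets} = (16850 − 15800)/avg = 1050/16325 = 0.064318…
%ΔP_{tennis balls} = (8.63 − 9.53)/avg = -0.9/9.08 = -0.099118…
E_cross = (1050/16325) / (-0.9/9.08) = -0.6489…
E_cross < 0 ⇒ the goods are complements.

-0.65; complements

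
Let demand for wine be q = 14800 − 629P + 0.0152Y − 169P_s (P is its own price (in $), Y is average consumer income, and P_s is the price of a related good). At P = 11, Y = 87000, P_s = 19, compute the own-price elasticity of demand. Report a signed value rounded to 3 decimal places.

-1.155

At the given values, q = 14800 − 629(11) + 0.0152(87000) − 169(19) = 5992.4.
∂q/∂P = −629.
E = (-629) × (11/5992.4) = -1.15462…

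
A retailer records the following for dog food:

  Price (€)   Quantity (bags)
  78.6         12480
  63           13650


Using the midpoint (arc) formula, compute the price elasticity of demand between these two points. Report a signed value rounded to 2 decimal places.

%ΔQ = (13650 − 12480) / [(12480 + 13650)/2] = 1170/13065 = 0.089552…
%ΔP = (63 − 78.6) / [(78.6 + 63)/2] = -15.6/70.8 = -0.220338…
Arc Ed = %ΔQ / %ΔP = (1170/13065) / (-15.6/70.8) = -0.4064…

-0.41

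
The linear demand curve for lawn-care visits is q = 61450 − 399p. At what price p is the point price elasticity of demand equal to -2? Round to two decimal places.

Ed = −399p/(61450 − 399p). Set this equal to -2:
399p = 2·(61450 − 399p) ⇒ 399p(1 + 2) = 2·61450
p = 2·61450 / (399·3) = 102.6733…

102.67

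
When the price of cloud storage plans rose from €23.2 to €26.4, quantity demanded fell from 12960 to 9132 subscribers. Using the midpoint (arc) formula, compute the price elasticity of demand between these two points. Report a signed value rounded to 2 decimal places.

%ΔQ = (9132 − 12960) / [(12960 + 9132)/2] = -3828/11046 = -0.346550…
%ΔP = (26.4 − 23.2) / [(23.2 + 26.4)/2] = 3.2/24.8 = 0.129032…
Arc Ed = %ΔQ / %ΔP = (-3828/11046) / (3.2/24.8) = -2.6857…

-2.69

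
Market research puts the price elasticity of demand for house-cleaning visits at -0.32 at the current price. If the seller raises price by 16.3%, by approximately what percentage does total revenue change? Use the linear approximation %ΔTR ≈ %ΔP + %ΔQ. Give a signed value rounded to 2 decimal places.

+11.08%

%ΔQ ≈ Ed × %ΔP = (-0.32) × (+16.3%) = -5.2160%
%ΔTR ≈ %ΔP + %ΔQ = (+16.3%) + (-5.2160%) = +11.0840%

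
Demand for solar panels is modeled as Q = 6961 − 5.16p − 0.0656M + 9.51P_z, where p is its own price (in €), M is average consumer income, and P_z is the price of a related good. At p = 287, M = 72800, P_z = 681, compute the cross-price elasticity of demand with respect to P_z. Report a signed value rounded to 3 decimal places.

0.902

At the given values, Q = 6961 − 5.16(287) − 0.0656(72800) + 9.51(681) = 7180.71.
∂Q/∂P_z = 9.51.
E = (9.51) × (681/7180.71) = 0.90190…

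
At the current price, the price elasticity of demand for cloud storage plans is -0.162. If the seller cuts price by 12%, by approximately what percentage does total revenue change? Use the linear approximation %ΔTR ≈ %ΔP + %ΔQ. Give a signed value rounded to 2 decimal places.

-10.06%

%ΔQ ≈ Ed × %ΔP = (-0.162) × (-12%) = +1.9440%
%ΔTR ≈ %ΔP + %ΔQ = (-12%) + (+1.9440%) = -10.0560%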